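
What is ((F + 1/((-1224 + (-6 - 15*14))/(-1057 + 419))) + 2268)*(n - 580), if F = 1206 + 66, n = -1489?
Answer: -5274127211/720 ≈ -7.3252e+6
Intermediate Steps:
F = 1272
((F + 1/((-1224 + (-6 - 15*14))/(-1057 + 419))) + 2268)*(n - 580) = ((1272 + 1/((-1224 + (-6 - 15*14))/(-1057 + 419))) + 2268)*(-1489 - 580) = ((1272 + 1/((-1224 + (-6 - 210))/(-638))) + 2268)*(-2069) = ((1272 + 1/((-1224 - 216)*(-1/638))) + 2268)*(-2069) = ((1272 + 1/(-1440*(-1/638))) + 2268)*(-2069) = ((1272 + 1/(720/319)) + 2268)*(-2069) = ((1272 + 319/720) + 2268)*(-2069) = (916159/720 + 2268)*(-2069) = (2549119/720)*(-2069) = -5274127211/720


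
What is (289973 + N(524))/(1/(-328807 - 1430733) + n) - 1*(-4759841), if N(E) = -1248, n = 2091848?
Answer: 17519500772691069379/3680690229919 ≈ 4.7598e+6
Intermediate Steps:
(289973 + N(524))/(1/(-328807 - 1430733) + n) - 1*(-4759841) = (289973 - 1248)/(1/(-328807 - 1430733) + 2091848) - 1*(-4759841) = 288725/(1/(-1759540) + 2091848) + 4759841 = 288725/(-1/1759540 + 2091848) + 4759841 = 288725/(3680690229919/1759540) + 4759841 = 288725*(1759540/3680690229919) + 4759841 = 508023186500/3680690229919 + 4759841 = 17519500772691069379/3680690229919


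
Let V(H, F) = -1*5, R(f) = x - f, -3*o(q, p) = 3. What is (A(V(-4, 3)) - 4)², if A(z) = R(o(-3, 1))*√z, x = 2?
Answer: (4 - 3*I*√5)² ≈ -29.0 - 53.666*I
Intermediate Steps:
o(q, p) = -1 (o(q, p) = -⅓*3 = -1)
R(f) = 2 - f
V(H, F) = -5
A(z) = 3*√z (A(z) = (2 - 1*(-1))*√z = (2 + 1)*√z = 3*√z)
(A(V(-4, 3)) - 4)² = (3*√(-5) - 4)² = (3*(I*√5) - 4)² = (3*I*√5 - 4)² = (-4 + 3*I*√5)²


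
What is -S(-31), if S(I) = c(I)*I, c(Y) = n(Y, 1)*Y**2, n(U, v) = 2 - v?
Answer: 29791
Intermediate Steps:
c(Y) = Y**2 (c(Y) = (2 - 1*1)*Y**2 = (2 - 1)*Y**2 = 1*Y**2 = Y**2)
S(I) = I**3 (S(I) = I**2*I = I**3)
-S(-31) = -1*(-31)**3 = -1*(-29791) = 29791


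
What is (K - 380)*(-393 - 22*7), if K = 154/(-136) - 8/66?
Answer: 467976551/2244 ≈ 2.0855e+5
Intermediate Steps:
K = -2813/2244 (K = 154*(-1/136) - 8*1/66 = -77/68 - 4/33 = -2813/2244 ≈ -1.2536)
(K - 380)*(-393 - 22*7) = (-2813/2244 - 380)*(-393 - 22*7) = -855533*(-393 - 154)/2244 = -855533/2244*(-547) = 467976551/2244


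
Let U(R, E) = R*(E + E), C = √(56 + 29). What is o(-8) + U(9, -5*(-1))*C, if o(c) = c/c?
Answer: 1 + 90*√85 ≈ 830.76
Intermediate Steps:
C = √85 ≈ 9.2195
U(R, E) = 2*E*R (U(R, E) = R*(2*E) = 2*E*R)
o(c) = 1
o(-8) + U(9, -5*(-1))*C = 1 + (2*(-5*(-1))*9)*√85 = 1 + (2*5*9)*√85 = 1 + 90*√85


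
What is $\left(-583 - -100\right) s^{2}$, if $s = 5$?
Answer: $-12075$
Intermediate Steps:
$\left(-583 - -100\right) s^{2} = \left(-583 - -100\right) 5^{2} = \left(-583 + 100\right) 25 = \left(-483\right) 25 = -12075$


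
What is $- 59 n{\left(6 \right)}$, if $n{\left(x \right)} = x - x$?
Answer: $0$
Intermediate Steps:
$n{\left(x \right)} = 0$
$- 59 n{\left(6 \right)} = \left(-59\right) 0 = 0$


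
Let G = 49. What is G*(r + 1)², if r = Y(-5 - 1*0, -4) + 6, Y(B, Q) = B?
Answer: 196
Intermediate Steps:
r = 1 (r = (-5 - 1*0) + 6 = (-5 + 0) + 6 = -5 + 6 = 1)
G*(r + 1)² = 49*(1 + 1)² = 49*2² = 49*4 = 196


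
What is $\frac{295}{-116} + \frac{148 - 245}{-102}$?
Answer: $- \frac{9419}{5916} \approx -1.5921$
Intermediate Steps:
$\frac{295}{-116} + \frac{148 - 245}{-102} = 295 \left(- \frac{1}{116}\right) - - \frac{97}{102} = - \frac{295}{116} + \frac{97}{102} = - \frac{9419}{5916}$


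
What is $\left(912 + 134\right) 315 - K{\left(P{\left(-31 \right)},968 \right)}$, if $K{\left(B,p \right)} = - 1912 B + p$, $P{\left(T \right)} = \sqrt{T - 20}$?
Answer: $328522 + 1912 i \sqrt{51} \approx 3.2852 \cdot 10^{5} + 13654.0 i$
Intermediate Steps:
$P{\left(T \right)} = \sqrt{-20 + T}$
$K{\left(B,p \right)} = p - 1912 B$
$\left(912 + 134\right) 315 - K{\left(P{\left(-31 \right)},968 \right)} = \left(912 + 134\right) 315 - \left(968 - 1912 \sqrt{-20 - 31}\right) = 1046 \cdot 315 - \left(968 - 1912 \sqrt{-51}\right) = 329490 - \left(968 - 1912 i \sqrt{51}\right) = 328522 + 1912 i \sqrt{51}$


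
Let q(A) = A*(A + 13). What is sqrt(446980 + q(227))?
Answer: 2*sqrt(125365) ≈ 708.14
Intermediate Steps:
q(A) = A*(13 + A)
sqrt(446980 + q(227)) = sqrt(446980 + 227*(13 + 227)) = sqrt(446980 + 227*240) = sqrt(446980 + 54480) = sqrt(501460) = 2*sqrt(125365)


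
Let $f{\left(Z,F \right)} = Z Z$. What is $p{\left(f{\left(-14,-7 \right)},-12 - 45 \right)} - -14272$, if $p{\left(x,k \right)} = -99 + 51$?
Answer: $14224$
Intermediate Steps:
$f{\left(Z,F \right)} = Z^{2}$
$p{\left(x,k \right)} = -48$
$p{\left(f{\left(-14,-7 \right)},-12 - 45 \right)} - -14272 = -48 - -14272 = -48 + 14272 = 14224$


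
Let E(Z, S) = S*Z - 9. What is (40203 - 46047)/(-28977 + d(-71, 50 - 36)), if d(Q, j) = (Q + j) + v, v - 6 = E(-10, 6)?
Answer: 1948/9699 ≈ 0.20085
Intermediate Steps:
E(Z, S) = -9 + S*Z
v = -63 (v = 6 + (-9 + 6*(-10)) = 6 + (-9 - 60) = 6 - 69 = -63)
d(Q, j) = -63 + Q + j (d(Q, j) = (Q + j) - 63 = -63 + Q + j)
(40203 - 46047)/(-28977 + d(-71, 50 - 36)) = (40203 - 46047)/(-28977 + (-63 - 71 + (50 - 36))) = -5844/(-28977 + (-63 - 71 + 14)) = -5844/(-28977 - 120) = -5844/(-29097) = -5844*(-1/29097) = 1948/9699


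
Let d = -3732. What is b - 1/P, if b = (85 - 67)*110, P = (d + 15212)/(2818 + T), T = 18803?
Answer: 22708779/11480 ≈ 1978.1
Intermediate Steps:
P = 11480/21621 (P = (-3732 + 15212)/(2818 + 18803) = 11480/21621 ≈ 0.53096)
b = 1980 (b = 18*110 = 1980)
b - 1/P = 1980 - 1/11480/21621 = 1980 - 1*21621/11480 = 1980 - 21621/11480 = 22708779/11480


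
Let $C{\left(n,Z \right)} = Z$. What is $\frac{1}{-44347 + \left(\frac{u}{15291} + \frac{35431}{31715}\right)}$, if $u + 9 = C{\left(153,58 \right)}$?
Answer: $- \frac{484954065}{21505714591099} \approx -2.255 \cdot 10^{-5}$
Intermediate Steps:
$u = 49$ ($u = -9 + 58 = 49$)
$\frac{1}{-44347 + \left(\frac{u}{15291} + \frac{35431}{31715}\right)} = \frac{1}{-44347 + \left(\frac{49}{15291} + \frac{35431}{31715}\right)} = \frac{1}{-44347 + \frac{543329456}{484954065}} = \frac{1}{- \frac{21505714591099}{484954065}} = - \frac{484954065}{21505714591099}$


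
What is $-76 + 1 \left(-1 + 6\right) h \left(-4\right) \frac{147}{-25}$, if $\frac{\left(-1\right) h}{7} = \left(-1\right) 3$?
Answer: $\frac{11968}{5} \approx 2393.6$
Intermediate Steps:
$h = 21$ ($h = - 7 \left(\left(-1\right) 3\right) = \left(-7\right) \left(-3\right) = 21$)
$-76 + 1 \left(-1 + 6\right) h \left(-4\right) \frac{147}{-25} = -76 + 1 \left(-1 + 6\right) 21 \left(-4\right) \frac{147}{-25} = -76 + 1 \cdot 5 \cdot 21 \left(-4\right) 147 \left(- \frac{1}{25}\right) = -76 + 5 \cdot 21 \left(-4\right) \left(- \frac{147}{25}\right) = -76 + 105 \left(-4\right) \left(- \frac{147}{25}\right) = -76 - - \frac{12348}{5} = -76 + \frac{12348}{5} = \frac{11968}{5}$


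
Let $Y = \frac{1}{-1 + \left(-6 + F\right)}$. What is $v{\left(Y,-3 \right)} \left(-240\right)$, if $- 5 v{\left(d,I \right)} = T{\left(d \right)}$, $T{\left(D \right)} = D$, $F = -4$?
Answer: $- \frac{48}{11} \approx -4.3636$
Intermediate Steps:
$Y = - \frac{1}{11}$ ($Y = \frac{1}{-1 - 10} = \frac{1}{-11} = - \frac{1}{11} \approx -0.090909$)
$v{\left(d,I \right)} = - \frac{d}{5}$
$v{\left(Y,-3 \right)} \left(-240\right) = \left(- \frac{1}{5}\right) \left(- \frac{1}{11}\right) \left(-240\right) = \frac{1}{55} \left(-240\right) = - \frac{48}{11}$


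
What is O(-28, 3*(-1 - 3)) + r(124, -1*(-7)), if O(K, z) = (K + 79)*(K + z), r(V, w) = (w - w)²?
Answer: -2040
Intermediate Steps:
r(V, w) = 0 (r(V, w) = 0² = 0)
O(K, z) = (79 + K)*(K + z)
O(-28, 3*(-1 - 3)) + r(124, -1*(-7)) = ((-28)² + 79*(-28) + 79*(3*(-1 - 3)) - 84*(-1 - 3)) + 0 = (784 - 2212 + 79*(3*(-4)) - 84*(-4)) + 0 = (784 - 2212 + 79*(-12) - 28*(-12)) + 0 = (784 - 2212 - 948 + 336) + 0 = -2040 + 0 = -2040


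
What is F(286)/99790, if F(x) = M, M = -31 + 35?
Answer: 2/49895 ≈ 4.0084e-5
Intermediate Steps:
M = 4
F(x) = 4
F(286)/99790 = 4/99790 = 4*(1/99790) = 2/49895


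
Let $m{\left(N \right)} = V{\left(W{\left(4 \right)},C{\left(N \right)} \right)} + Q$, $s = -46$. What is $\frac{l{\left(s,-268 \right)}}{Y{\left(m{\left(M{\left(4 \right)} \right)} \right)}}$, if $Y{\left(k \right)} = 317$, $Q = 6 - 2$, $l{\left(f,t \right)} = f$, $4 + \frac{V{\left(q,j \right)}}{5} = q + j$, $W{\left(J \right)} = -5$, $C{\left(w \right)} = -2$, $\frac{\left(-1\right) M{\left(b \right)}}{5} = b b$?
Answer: $- \frac{46}{317} \approx -0.14511$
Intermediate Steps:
$M{\left(b \right)} = - 5 b^{2}$ ($M{\left(b \right)} = - 5 b b = - 5 b^{2}$)
$V{\left(q,j \right)} = -20 + 5 j + 5 q$ ($V{\left(q,j \right)} = -20 + 5 \left(q + j\right) = -20 + 5 \left(j + q\right) = -20 + \left(5 j + 5 q\right) = -20 + 5 j + 5 q$)
$Q = 4$ ($Q = 6 - 2 = 4$)
$m{\left(N \right)} = -51$ ($m{\left(N \right)} = \left(-20 + 5 \left(-2\right) + 5 \left(-5\right)\right) + 4 = \left(-20 - 10 - 25\right) + 4 = -55 + 4 = -51$)
$\frac{l{\left(s,-268 \right)}}{Y{\left(m{\left(M{\left(4 \right)} \right)} \right)}} = - \frac{46}{317}$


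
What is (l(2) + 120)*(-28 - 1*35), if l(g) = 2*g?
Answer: -7812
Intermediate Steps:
(l(2) + 120)*(-28 - 1*35) = (2*2 + 120)*(-28 - 1*35) = (4 + 120)*(-28 - 35) = 124*(-63) = -7812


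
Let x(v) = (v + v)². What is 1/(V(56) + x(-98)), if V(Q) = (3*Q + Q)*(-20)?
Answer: 1/33936 ≈ 2.9467e-5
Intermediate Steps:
x(v) = 4*v² (x(v) = (2*v)² = 4*v²)
V(Q) = -80*Q (V(Q) = (4*Q)*(-20) = -80*Q)
1/(V(56) + x(-98)) = 1/(-80*56 + 4*(-98)²) = 1/(-4480 + 4*9604) = 1/(-4480 + 38416) = 1/33936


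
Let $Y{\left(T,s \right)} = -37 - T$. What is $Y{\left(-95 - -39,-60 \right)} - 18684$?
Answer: $-18665$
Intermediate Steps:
$Y{\left(-95 - -39,-60 \right)} - 18684 = \left(-37 - \left(-95 - -39\right)\right) - 18684 = \left(-37 - \left(-95 + 39\right)\right) - 18684 = \left(-37 - -56\right) - 18684 = \left(-37 + 56\right) - 18684 = 19 - 18684 = -18665$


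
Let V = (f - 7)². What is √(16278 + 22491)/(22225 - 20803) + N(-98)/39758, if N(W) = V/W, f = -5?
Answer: -36/974071 + √38769/1422 ≈ 0.13843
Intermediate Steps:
V = 144 (V = (-5 - 7)² = (-12)² = 144)
N(W) = 144/W
√(16278 + 22491)/(22225 - 20803) + N(-98)/39758 = √(16278 + 22491)/(22225 - 20803) + (144/(-98))/39758 = √38769/1422 + (144*(-1/98))*(1/39758) = √38769*(1/1422) - 72/49*1/39758 = √38769/1422 - 36/974071 = -36/974071 + √38769/1422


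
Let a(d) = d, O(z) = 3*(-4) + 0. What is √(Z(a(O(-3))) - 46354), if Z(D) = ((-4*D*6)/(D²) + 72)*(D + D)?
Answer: I*√48130 ≈ 219.39*I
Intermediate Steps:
O(z) = -12 (O(z) = -12 + 0 = -12)
Z(D) = 2*D*(72 - 24/D) (Z(D) = ((-24*D)/D² + 72)*(2*D) = (-24/D + 72)*(2*D) = (72 - 24/D)*(2*D) = 2*D*(72 - 24/D))
√(Z(a(O(-3))) - 46354) = √((-48 + 144*(-12)) - 46354) = √((-48 - 1728) - 46354) = √(-1776 - 46354) = √(-48130) = I*√48130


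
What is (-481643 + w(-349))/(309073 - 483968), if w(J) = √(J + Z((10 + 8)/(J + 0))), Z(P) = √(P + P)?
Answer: 481643/174895 - √(-42508549 + 2094*I*√349)/61038355 ≈ 2.7539 - 0.00010682*I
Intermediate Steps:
Z(P) = √2*√P (Z(P) = √(2*P) = √2*√P)
w(J) = √(J + 6*√(1/J)) (w(J) = √(J + √2*√((10 + 8)/(J + 0))) = √(J + √2*√(18/J)) = √(J + √2*(3*√2*√(1/J))) = √(J + 6*√(1/J)))
(-481643 + w(-349))/(309073 - 483968) = (-481643 + √(-349 + 6*√(1/(-349))))/(309073 - 483968) = (-481643 + √(-349 + 6*√(-1/349)))/(-174895) = (-481643 + √(-349 + 6*(I*√349/349)))*(-1/174895) = (-481643 + √(-349 + 6*I*√349/349))*(-1/174895) = 481643/174895 - √(-349 + 6*I*√349/349)/174895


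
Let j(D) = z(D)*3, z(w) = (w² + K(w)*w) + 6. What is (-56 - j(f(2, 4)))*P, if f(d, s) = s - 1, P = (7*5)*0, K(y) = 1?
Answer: 0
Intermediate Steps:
P = 0 (P = 35*0 = 0)
f(d, s) = -1 + s
z(w) = 6 + w + w² (z(w) = (w² + 1*w) + 6 = (w² + w) + 6 = (w + w²) + 6 = 6 + w + w²)
j(D) = 18 + 3*D + 3*D² (j(D) = (6 + D + D²)*3 = 18 + 3*D + 3*D²)
(-56 - j(f(2, 4)))*P = (-56 - (18 + 3*(-1 + 4) + 3*(-1 + 4)²))*0 = (-56 - (18 + 3*3 + 3*3²))*0 = (-56 - (18 + 9 + 3*9))*0 = (-56 - (18 + 9 + 27))*0 = (-56 - 1*54)*0 = (-56 - 54)*0 = -110*0 = 0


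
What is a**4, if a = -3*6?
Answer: 104976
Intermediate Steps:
a = -18
a**4 = (-18)**4 = 104976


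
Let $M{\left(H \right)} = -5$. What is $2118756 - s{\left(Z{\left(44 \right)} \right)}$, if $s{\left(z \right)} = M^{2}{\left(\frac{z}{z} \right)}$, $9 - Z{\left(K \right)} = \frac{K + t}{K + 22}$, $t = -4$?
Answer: $2118731$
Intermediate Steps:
$Z{\left(K \right)} = 9 - \frac{-4 + K}{22 + K}$ ($Z{\left(K \right)} = 9 - \frac{K - 4}{K + 22} = 9 - \frac{-4 + K}{22 + K}$)
$s{\left(z \right)} = 25$ ($s{\left(z \right)} = \left(-5\right)^{2} = 25$)
$2118756 - s{\left(Z{\left(44 \right)} \right)} = 2118756 - 25 = 2118731$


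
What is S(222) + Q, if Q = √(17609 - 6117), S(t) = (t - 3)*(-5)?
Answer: -1095 + 26*√17 ≈ -987.80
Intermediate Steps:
S(t) = 15 - 5*t (S(t) = (-3 + t)*(-5) = 15 - 5*t)
Q = 26*√17 (Q = √11492 = 26*√17 ≈ 107.20)
S(222) + Q = (15 - 5*222) + 26*√17 = (15 - 1110) + 26*√17 = -1095 + 26*√17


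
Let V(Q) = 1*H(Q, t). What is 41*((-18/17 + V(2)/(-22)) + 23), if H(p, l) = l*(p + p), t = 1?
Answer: 166829/187 ≈ 892.13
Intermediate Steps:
H(p, l) = 2*l*p (H(p, l) = l*(2*p) = 2*l*p)
V(Q) = 2*Q (V(Q) = 1*(2*1*Q) = 1*(2*Q) = 2*Q)
41*((-18/17 + V(2)/(-22)) + 23) = 41*((-18/17 + (2*2)/(-22)) + 23) = 41*((-18*1/17 + 4*(-1/22)) + 23) = 41*((-18/17 - 2/11) + 23) = 41*(-232/187 + 23) = 41*(4069/187) = 166829/187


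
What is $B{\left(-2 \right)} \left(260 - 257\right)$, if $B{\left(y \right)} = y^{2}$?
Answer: $12$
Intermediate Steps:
$B{\left(-2 \right)} \left(260 - 257\right) = \left(-2\right)^{2} \left(260 - 257\right) = 4 \left(260 - 257\right) = 4 \cdot 3 = 12$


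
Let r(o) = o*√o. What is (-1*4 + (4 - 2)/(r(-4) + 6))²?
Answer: 9393/625 - 776*I/625 ≈ 15.029 - 1.2416*I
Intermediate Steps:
r(o) = o^(3/2)
(-1*4 + (4 - 2)/(r(-4) + 6))² = (-1*4 + (4 - 2)/((-4)^(3/2) + 6))² = (-4 + 2/(-8*I + 6))² = (-4 + 2/(6 - 8*I))² = (-4 + 2*((6 + 8*I)/100))² = (-4 + (6 + 8*I)/50)²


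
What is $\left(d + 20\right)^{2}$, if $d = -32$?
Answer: $144$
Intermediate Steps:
$\left(d + 20\right)^{2} = \left(-32 + 20\right)^{2} = \left(-12\right)^{2} = 144$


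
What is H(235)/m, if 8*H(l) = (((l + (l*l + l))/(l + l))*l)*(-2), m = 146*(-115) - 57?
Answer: 55695/134776 ≈ 0.41324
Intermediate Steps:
m = -16847 (m = -16790 - 57 = -16847)
H(l) = -l/4 - l**2/8 (H(l) = ((((l + (l*l + l))/(l + l))*l)*(-2))/8 = ((((l + (l**2 + l))/((2*l)))*l)*(-2))/8 = ((((l + (l + l**2))*(1/(2*l)))*l)*(-2))/8 = ((((l**2 + 2*l)*(1/(2*l)))*l)*(-2))/8 = ((((l**2 + 2*l)/(2*l))*l)*(-2))/8 = ((l + l**2/2)*(-2))/8 = (-l**2 - 2*l)/8 = -l/4 - l**2/8)
H(235)/m = -1/8*235*(2 + 235)/(-16847) = -1/8*235*237*(-1/16847) = -55695/8*(-1/16847) = 55695/134776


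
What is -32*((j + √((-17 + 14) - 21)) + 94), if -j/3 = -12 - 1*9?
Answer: -5024 - 64*I*√6 ≈ -5024.0 - 156.77*I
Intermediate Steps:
j = 63 (j = -3*(-12 - 1*9) = -3*(-12 - 9) = -3*(-21) = 63)
-32*((j + √((-17 + 14) - 21)) + 94) = -32*((63 + √((-17 + 14) - 21)) + 94) = -32*((63 + √(-3 - 21)) + 94) = -32*((63 + √(-24)) + 94) = -32*((63 + 2*I*√6) + 94) = -32*(157 + 2*I*√6) = -5024 - 64*I*√6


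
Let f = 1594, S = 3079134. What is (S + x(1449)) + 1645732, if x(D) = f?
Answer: 4726460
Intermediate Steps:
x(D) = 1594
(S + x(1449)) + 1645732 = (3079134 + 1594) + 1645732 = 3080728 + 1645732 = 4726460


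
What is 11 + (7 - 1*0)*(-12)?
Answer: -73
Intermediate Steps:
11 + (7 - 1*0)*(-12) = 11 + (7 + 0)*(-12) = 11 + 7*(-12) = 11 - 84 = -73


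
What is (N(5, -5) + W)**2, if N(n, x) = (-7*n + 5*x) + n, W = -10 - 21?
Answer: 7396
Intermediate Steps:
W = -31
N(n, x) = -6*n + 5*x
(N(5, -5) + W)**2 = ((-6*5 + 5*(-5)) - 31)**2 = ((-30 - 25) - 31)**2 = (-55 - 31)**2 = (-86)**2 = 7396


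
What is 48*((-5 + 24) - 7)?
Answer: 576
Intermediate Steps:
48*((-5 + 24) - 7) = 48*(19 - 7) = 48*12 = 576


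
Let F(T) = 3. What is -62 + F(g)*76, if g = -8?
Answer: 166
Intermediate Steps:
-62 + F(g)*76 = -62 + 3*76 = -62 + 228 = 166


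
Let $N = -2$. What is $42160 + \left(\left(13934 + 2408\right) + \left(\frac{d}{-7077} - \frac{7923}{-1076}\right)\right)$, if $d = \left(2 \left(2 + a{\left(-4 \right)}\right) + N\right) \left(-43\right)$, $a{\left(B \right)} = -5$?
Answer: $\frac{445539772631}{7614852} \approx 58509.0$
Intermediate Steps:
$d = 344$ ($d = \left(2 \left(2 - 5\right) - 2\right) \left(-43\right) = \left(2 \left(-3\right) - 2\right) \left(-43\right) = \left(-6 - 2\right) \left(-43\right) = \left(-8\right) \left(-43\right) = 344$)
$42160 + \left(\left(13934 + 2408\right) + \left(\frac{d}{-7077} - \frac{7923}{-1076}\right)\right) = 42160 + \left(\left(13934 + 2408\right) + \left(\frac{344}{-7077} - \frac{7923}{-1076}\right)\right) = 42160 + \left(16342 + \left(344 \left(- \frac{1}{7077}\right) - - \frac{7923}{1076}\right)\right) = 42160 + \left(16342 + \left(- \frac{344}{7077} + \frac{7923}{1076}\right)\right) = 42160 + \left(16342 + \frac{55700927}{7614852}\right) = 42160 + \frac{124497612311}{7614852} = \frac{445539772631}{7614852}$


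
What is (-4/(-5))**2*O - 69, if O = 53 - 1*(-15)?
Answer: -637/25 ≈ -25.480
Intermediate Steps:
O = 68 (O = 53 + 15 = 68)
(-4/(-5))**2*O - 69 = (-4/(-5))**2*68 - 69 = (-4*(-1/5))**2*68 - 69 = (4/5)**2*68 - 69 = (16/25)*68 - 69 = 1088/25 - 69 = -637/25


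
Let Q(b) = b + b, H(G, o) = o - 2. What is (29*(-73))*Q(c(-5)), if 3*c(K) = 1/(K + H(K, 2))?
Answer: 4234/15 ≈ 282.27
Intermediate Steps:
H(G, o) = -2 + o
c(K) = 1/(3*K) (c(K) = 1/(3*(K + (-2 + 2))) = 1/(3*(K + 0)) = 1/(3*K))
Q(b) = 2*b
(29*(-73))*Q(c(-5)) = (29*(-73))*(2*((1/3)/(-5))) = -4234*(1/3)*(-1/5) = -4234*(-1)/15 = -2117*(-2/15) = 4234/15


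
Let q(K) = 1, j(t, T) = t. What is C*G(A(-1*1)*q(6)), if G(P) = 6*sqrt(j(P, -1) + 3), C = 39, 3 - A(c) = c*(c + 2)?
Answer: 234*sqrt(7) ≈ 619.11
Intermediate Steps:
A(c) = 3 - c*(2 + c) (A(c) = 3 - c*(c + 2) = 3 - c*(2 + c))
G(P) = 6*sqrt(3 + P) (G(P) = 6*sqrt(P + 3) = 6*sqrt(3 + P))
C*G(A(-1*1)*q(6)) = 39*(6*sqrt(3 + (3 - (-1*1)**2 - (-2))*1)) = 39*(6*sqrt(3 + (3 - 1*(-1)**2 - 2*(-1))*1)) = 39*(6*sqrt(3 + (3 - 1*1 + 2)*1)) = 39*(6*sqrt(3 + (3 - 1 + 2)*1)) = 39*(6*sqrt(3 + 4*1)) = 39*(6*sqrt(3 + 4)) = 39*(6*sqrt(7)) = 234*sqrt(7)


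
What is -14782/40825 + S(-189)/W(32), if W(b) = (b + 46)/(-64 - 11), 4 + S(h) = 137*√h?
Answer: 1849084/530725 - 10275*I*√21/26 ≈ 3.4841 - 1811.0*I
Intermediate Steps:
S(h) = -4 + 137*√h
W(b) = -46/75 - b/75 (W(b) = (46 + b)/(-75) = (46 + b)*(-1/75) = -46/75 - b/75)
-14782/40825 + S(-189)/W(32) = -14782/40825 + (-4 + 137*√(-189))/(-46/75 - 1/75*32) = -14782*1/40825 + (-4 + 137*(3*I*√21))/(-46/75 - 32/75) = -14782/40825 + (-4 + 411*I*√21)/(-26/25) = -14782/40825 + (-4 + 411*I*√21)*(-25/26) = -14782/40825 + (50/13 - 10275*I*√21/26) = 1849084/530725 - 10275*I*√21/26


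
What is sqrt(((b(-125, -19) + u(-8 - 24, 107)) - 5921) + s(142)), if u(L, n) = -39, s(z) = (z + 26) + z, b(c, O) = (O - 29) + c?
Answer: 3*I*sqrt(647) ≈ 76.309*I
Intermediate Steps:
b(c, O) = -29 + O + c (b(c, O) = (-29 + O) + c = -29 + O + c)
s(z) = 26 + 2*z (s(z) = (26 + z) + z = 26 + 2*z)
sqrt(((b(-125, -19) + u(-8 - 24, 107)) - 5921) + s(142)) = sqrt((((-29 - 19 - 125) - 39) - 5921) + (26 + 2*142)) = sqrt(((-173 - 39) - 5921) + (26 + 284)) = sqrt((-212 - 5921) + 310) = sqrt(-6133 + 310) = sqrt(-5823) = 3*I*sqrt(647)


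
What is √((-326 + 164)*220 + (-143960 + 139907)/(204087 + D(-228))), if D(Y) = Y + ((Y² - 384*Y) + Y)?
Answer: I*√466343970499979/114389 ≈ 188.79*I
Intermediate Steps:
D(Y) = Y² - 382*Y (D(Y) = Y + (Y² - 383*Y) = Y² - 382*Y)
√((-326 + 164)*220 + (-143960 + 139907)/(204087 + D(-228))) = √((-326 + 164)*220 + (-143960 + 139907)/(204087 - 228*(-382 - 228))) = √(-162*220 - 4053/(204087 - 228*(-610))) = √(-35640 - 4053/(204087 + 139080)) = √(-35640 - 4053/343167) = √(-35640 - 4053*1/343167) = √(-35640 - 1351/114389) = √(-4076825311/114389) = I*√466343970499979/114389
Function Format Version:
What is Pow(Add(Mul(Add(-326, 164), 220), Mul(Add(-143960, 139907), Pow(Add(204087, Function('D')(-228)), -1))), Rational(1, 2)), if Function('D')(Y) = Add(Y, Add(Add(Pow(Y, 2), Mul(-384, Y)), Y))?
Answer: Mul(Rational(1, 114389), I, Pow(466343970499979, Rational(1, 2))) ≈ Mul(188.79, I)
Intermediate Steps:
Function('D')(Y) = Add(Pow(Y, 2), Mul(-382, Y)) (Function('D')(Y) = Add(Y, Add(Pow(Y, 2), Mul(-383, Y))) = Add(Pow(Y, 2), Mul(-382, Y)))
Pow(Add(Mul(Add(-326, 164), 220), Mul(Add(-143960, 139907), Pow(Add(204087, Function('D')(-228)), -1))), Rational(1, 2)) = Pow(Add(Mul(Add(-326, 164), 220), Mul(Add(-143960, 139907), Pow(Add(204087, Mul(-228, Add(-382, -228))), -1))), Rational(1, 2)) = Pow(Add(Mul(-162, 220), Mul(-4053, Pow(Add(204087, Mul(-228, -610)), -1))), Rational(1, 2)) = Pow(Add(-35640, Mul(-4053, Pow(Add(204087, 139080), -1))), Rational(1, 2)) = Pow(Add(-35640, Mul(-4053, Pow(343167, -1))), Rational(1, 2)) = Pow(Add(-35640, Mul(-4053, Rational(1, 343167))), Rational(1, 2)) = Pow(Add(-35640, Rational(-1351, 114389)), Rational(1, 2)) = Pow(Rational(-4076825311, 114389), Rational(1, 2)) = Mul(Rational(1, 114389), I, Pow(466343970499979, Rational(1, 2)))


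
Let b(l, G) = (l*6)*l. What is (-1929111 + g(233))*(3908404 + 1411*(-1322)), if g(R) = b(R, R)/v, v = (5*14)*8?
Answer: -78802099887729/20 ≈ -3.9401e+12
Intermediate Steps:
b(l, G) = 6*l² (b(l, G) = (6*l)*l = 6*l²)
v = 560 (v = 70*8 = 560)
g(R) = 3*R²/280 (g(R) = (6*R²)/560 = (6*R²)*(1/560) = 3*R²/280)
(-1929111 + g(233))*(3908404 + 1411*(-1322)) = (-1929111 + (3/280)*233²)*(3908404 + 1411*(-1322)) = (-1929111 + (3/280)*54289)*(3908404 - 1865342) = (-1929111 + 162867/280)*2043062 = -539988213/280*2043062 = -78802099887729/20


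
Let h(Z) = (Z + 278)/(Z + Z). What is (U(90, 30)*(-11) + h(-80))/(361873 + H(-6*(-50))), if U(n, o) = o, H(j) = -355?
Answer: -8833/9640480 ≈ -0.00091624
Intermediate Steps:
h(Z) = (278 + Z)/(2*Z) (h(Z) = (278 + Z)/((2*Z)) = (278 + Z)*(1/(2*Z)) = (278 + Z)/(2*Z))
(U(90, 30)*(-11) + h(-80))/(361873 + H(-6*(-50))) = (30*(-11) + (1/2)*(278 - 80)/(-80))/(361873 - 355) = (-330 + (1/2)*(-1/80)*198)/361518 = (-330 - 99/80)*(1/361518) = -26499/80*1/361518 = -8833/9640480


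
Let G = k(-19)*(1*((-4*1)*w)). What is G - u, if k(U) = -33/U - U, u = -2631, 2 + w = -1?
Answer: 54717/19 ≈ 2879.8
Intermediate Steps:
w = -3 (w = -2 - 1 = -3)
k(U) = -U - 33/U
G = 4728/19 (G = (-1*(-19) - 33/(-19))*(1*(-4*1*(-3))) = (19 - 33*(-1/19))*(1*(-4*(-3))) = (19 + 33/19)*(1*12) = (394/19)*12 = 4728/19 ≈ 248.84)
G - u = 4728/19 - 1*(-2631) = 4728/19 + 2631 = 54717/19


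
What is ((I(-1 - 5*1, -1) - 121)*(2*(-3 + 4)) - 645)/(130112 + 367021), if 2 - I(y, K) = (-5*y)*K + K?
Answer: -821/497133 ≈ -0.0016515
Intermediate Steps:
I(y, K) = 2 - K + 5*K*y (I(y, K) = 2 - ((-5*y)*K + K) = 2 - (-5*K*y + K) = 2 - (K - 5*K*y) = 2 + (-K + 5*K*y) = 2 - K + 5*K*y)
((I(-1 - 5*1, -1) - 121)*(2*(-3 + 4)) - 645)/(130112 + 367021) = (((2 - 1*(-1) + 5*(-1)*(-1 - 5*1)) - 121)*(2*(-3 + 4)) - 645)/(130112 + 367021) = (((2 + 1 + 5*(-1)*(-1 - 5)) - 121)*(2*1) - 645)/497133 = (((2 + 1 + 5*(-1)*(-6)) - 121)*2 - 645)*(1/497133) = (((2 + 1 + 30) - 121)*2 - 645)*(1/497133) = ((33 - 121)*2 - 645)*(1/497133) = (-88*2 - 645)*(1/497133) = (-176 - 645)*(1/497133) = -821*1/497133 = -821/497133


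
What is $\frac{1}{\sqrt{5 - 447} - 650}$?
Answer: $- \frac{25}{16267} - \frac{i \sqrt{442}}{422942} \approx -0.0015369 - 4.9708 \cdot 10^{-5} i$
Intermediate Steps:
$\frac{1}{\sqrt{5 - 447} - 650} = \frac{1}{\sqrt{-442} - 650} = \frac{1}{i \sqrt{442} - 650} = \frac{1}{-650 + i \sqrt{442}}$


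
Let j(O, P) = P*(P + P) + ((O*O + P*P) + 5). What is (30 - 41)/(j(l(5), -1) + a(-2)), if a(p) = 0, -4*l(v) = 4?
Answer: -11/9 ≈ -1.2222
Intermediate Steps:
l(v) = -1 (l(v) = -¼*4 = -1)
j(O, P) = 5 + O² + 3*P² (j(O, P) = P*(2*P) + ((O² + P²) + 5) = 2*P² + (5 + O² + P²) = 5 + O² + 3*P²)
(30 - 41)/(j(l(5), -1) + a(-2)) = (30 - 41)/((5 + (-1)² + 3*(-1)²) + 0) = -11/((5 + 1 + 3*1) + 0) = -11/((5 + 1 + 3) + 0) = -11/(9 + 0) = -11/9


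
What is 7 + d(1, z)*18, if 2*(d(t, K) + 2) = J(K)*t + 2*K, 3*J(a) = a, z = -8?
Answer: -197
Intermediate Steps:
J(a) = a/3
d(t, K) = -2 + K + K*t/6 (d(t, K) = -2 + ((K/3)*t + 2*K)/2 = -2 + (K*t/3 + 2*K)/2 = -2 + (2*K + K*t/3)/2 = -2 + (K + K*t/6) = -2 + K + K*t/6)
7 + d(1, z)*18 = 7 + (-2 - 8 + (1/6)*(-8)*1)*18 = 7 + (-2 - 8 - 4/3)*18 = 7 - 34/3*18 = 7 - 204 = -197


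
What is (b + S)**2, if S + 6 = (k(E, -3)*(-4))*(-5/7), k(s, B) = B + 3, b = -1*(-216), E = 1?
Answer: 44100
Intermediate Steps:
b = 216
k(s, B) = 3 + B
S = -6 (S = -6 + ((3 - 3)*(-4))*(-5/7) = -6 + (0*(-4))*(-5*1/7) = -6 + 0*(-5/7) = -6 + 0 = -6)
(b + S)**2 = (216 - 6)**2 = 210**2 = 44100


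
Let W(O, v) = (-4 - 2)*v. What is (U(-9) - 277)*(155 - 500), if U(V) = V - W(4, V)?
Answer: 117300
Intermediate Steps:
W(O, v) = -6*v
U(V) = 7*V (U(V) = V - (-6)*V = V + 6*V = 7*V)
(U(-9) - 277)*(155 - 500) = (7*(-9) - 277)*(155 - 500) = (-63 - 277)*(-345) = -340*(-345) = 117300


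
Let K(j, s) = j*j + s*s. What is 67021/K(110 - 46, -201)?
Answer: 67021/44497 ≈ 1.5062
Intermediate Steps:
K(j, s) = j**2 + s**2
67021/K(110 - 46, -201) = 67021/((110 - 46)**2 + (-201)**2) = 67021/(64**2 + 40401) = 67021/(4096 + 40401) = 67021/44497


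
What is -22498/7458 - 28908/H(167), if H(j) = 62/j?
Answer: -9001476041/115599 ≈ -77868.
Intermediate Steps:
-22498/7458 - 28908/H(167) = -22498/7458 - 28908/(62/167) = -22498*1/7458 - 28908/(62*(1/167)) = -11249/3729 - 28908/62/167 = -11249/3729 - 28908*167/62 = -11249/3729 - 2413818/31 = -9001476041/115599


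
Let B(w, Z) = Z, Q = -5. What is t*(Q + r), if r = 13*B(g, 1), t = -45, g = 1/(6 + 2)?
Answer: -360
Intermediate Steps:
g = ⅛ (g = 1/8 = ⅛ ≈ 0.12500)
r = 13 (r = 13*1 = 13)
t*(Q + r) = -45*(-5 + 13) = -45*8 = -360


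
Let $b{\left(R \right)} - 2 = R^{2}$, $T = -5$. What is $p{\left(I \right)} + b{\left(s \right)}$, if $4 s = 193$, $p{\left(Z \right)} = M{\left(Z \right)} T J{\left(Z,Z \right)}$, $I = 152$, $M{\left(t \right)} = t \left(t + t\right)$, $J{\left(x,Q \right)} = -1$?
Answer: $\frac{3733921}{16} \approx 2.3337 \cdot 10^{5}$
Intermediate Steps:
$M{\left(t \right)} = 2 t^{2}$ ($M{\left(t \right)} = t 2 t = 2 t^{2}$)
$p{\left(Z \right)} = 10 Z^{2}$ ($p{\left(Z \right)} = 2 Z^{2} \left(-5\right) \left(-1\right) = - 10 Z^{2} \left(-1\right) = 10 Z^{2}$)
$s = \frac{193}{4}$ ($s = \frac{1}{4} \cdot 193 = \frac{193}{4} \approx 48.25$)
$b{\left(R \right)} = 2 + R^{2}$
$p{\left(I \right)} + b{\left(s \right)} = 10 \cdot 152^{2} + \left(2 + \left(\frac{193}{4}\right)^{2}\right) = 10 \cdot 23104 + \left(2 + \frac{37249}{16}\right) = 231040 + \frac{37281}{16} = \frac{3733921}{16}$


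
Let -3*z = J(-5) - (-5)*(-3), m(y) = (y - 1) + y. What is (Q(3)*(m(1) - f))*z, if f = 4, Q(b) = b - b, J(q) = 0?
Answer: 0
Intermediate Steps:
m(y) = -1 + 2*y (m(y) = (-1 + y) + y = -1 + 2*y)
Q(b) = 0
z = 5 (z = -(0 - (-5)*(-3))/3 = -(0 - 1*15)/3 = -(0 - 15)/3 = -1/3*(-15) = 5)
(Q(3)*(m(1) - f))*z = (0*((-1 + 2*1) - 1*4))*5 = (0*((-1 + 2) - 4))*5 = (0*(1 - 4))*5 = (0*(-3))*5 = 0*5 = 0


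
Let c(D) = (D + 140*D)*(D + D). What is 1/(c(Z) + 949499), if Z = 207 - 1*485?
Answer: 1/22743587 ≈ 4.3968e-8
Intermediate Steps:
Z = -278 (Z = 207 - 485 = -278)
c(D) = 282*D² (c(D) = (141*D)*(2*D) = 282*D²)
1/(c(Z) + 949499) = 1/(282*(-278)² + 949499) = 1/(282*77284 + 949499) = 1/(21794088 + 949499) = 1/22743587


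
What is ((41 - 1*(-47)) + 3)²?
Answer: 8281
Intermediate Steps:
((41 - 1*(-47)) + 3)² = ((41 + 47) + 3)² = (88 + 3)² = 91² = 8281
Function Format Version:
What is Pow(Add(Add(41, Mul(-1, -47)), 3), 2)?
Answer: 8281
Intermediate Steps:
Pow(Add(Add(41, Mul(-1, -47)), 3), 2) = Pow(Add(Add(41, 47), 3), 2) = Pow(Add(88, 3), 2) = Pow(91, 2) = 8281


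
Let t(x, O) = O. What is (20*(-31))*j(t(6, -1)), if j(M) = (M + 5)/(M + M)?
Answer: 1240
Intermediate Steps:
j(M) = (5 + M)/(2*M) (j(M) = (5 + M)/((2*M)) = (5 + M)*(1/(2*M)) = (5 + M)/(2*M))
(20*(-31))*j(t(6, -1)) = (20*(-31))*((1/2)*(5 - 1)/(-1)) = -310*(-1)*4 = -620*(-2) = 1240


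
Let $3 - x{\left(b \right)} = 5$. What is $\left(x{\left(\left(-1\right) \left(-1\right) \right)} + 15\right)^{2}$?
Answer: $169$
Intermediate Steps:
$x{\left(b \right)} = -2$ ($x{\left(b \right)} = 3 - 5 = -2$)
$\left(x{\left(\left(-1\right) \left(-1\right) \right)} + 15\right)^{2} = \left(-2 + 15\right)^{2} = 13^{2} = 169$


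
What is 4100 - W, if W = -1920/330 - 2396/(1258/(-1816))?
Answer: 4476908/6919 ≈ 647.05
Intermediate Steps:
W = 23890992/6919 (W = -1920*1/330 - 2396/(1258*(-1/1816)) = -64/11 - 2396/(-629/908) = -64/11 - 2396*(-908/629) = -64/11 + 2175568/629 = 23890992/6919 ≈ 3453.0)
4100 - W = 4100 - 1*23890992/6919 = 4100 - 23890992/6919 = 4476908/6919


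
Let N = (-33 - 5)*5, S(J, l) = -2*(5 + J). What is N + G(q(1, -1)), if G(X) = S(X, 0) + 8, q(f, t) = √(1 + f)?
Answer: -192 - 2*√2 ≈ -194.83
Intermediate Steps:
S(J, l) = -10 - 2*J
G(X) = -2 - 2*X (G(X) = (-10 - 2*X) + 8 = -2 - 2*X)
N = -190 (N = -38*5 = -190)
N + G(q(1, -1)) = -190 + (-2 - 2*√(1 + 1)) = -190 + (-2 - 2*√2) = -192 - 2*√2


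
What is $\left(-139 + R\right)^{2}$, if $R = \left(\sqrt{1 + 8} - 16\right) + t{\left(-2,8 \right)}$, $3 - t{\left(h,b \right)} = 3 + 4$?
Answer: $24336$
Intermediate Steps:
$t{\left(h,b \right)} = -4$ ($t{\left(h,b \right)} = 3 - \left(3 + 4\right) = 3 - 7 = -4$)
$R = -17$ ($R = \left(\sqrt{1 + 8} - 16\right) - 4 = \left(\sqrt{9} - 16\right) - 4 = \left(3 - 16\right) - 4 = -13 - 4 = -17$)
$\left(-139 + R\right)^{2} = \left(-139 - 17\right)^{2} = \left(-156\right)^{2} = 24336$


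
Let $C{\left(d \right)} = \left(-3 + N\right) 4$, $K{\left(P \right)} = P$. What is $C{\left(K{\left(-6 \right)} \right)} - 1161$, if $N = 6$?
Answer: $-1149$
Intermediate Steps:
$C{\left(d \right)} = 12$ ($C{\left(d \right)} = \left(-3 + 6\right) 4 = 3 \cdot 4 = 12$)
$C{\left(K{\left(-6 \right)} \right)} - 1161 = 12 - 1161 = -1149$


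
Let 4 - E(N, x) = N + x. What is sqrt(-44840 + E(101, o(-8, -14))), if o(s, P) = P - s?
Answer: I*sqrt(44931) ≈ 211.97*I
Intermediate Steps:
E(N, x) = 4 - N - x (E(N, x) = 4 - (N + x) = 4 + (-N - x) = 4 - N - x)
sqrt(-44840 + E(101, o(-8, -14))) = sqrt(-44840 + (4 - 1*101 - (-14 - 1*(-8)))) = sqrt(-44840 + (4 - 101 - (-14 + 8))) = sqrt(-44840 + (4 - 101 - 1*(-6))) = sqrt(-44840 + (4 - 101 + 6)) = sqrt(-44840 - 91) = sqrt(-44931) = I*sqrt(44931)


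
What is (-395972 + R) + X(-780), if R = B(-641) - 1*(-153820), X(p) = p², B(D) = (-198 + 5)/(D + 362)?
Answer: 102183385/279 ≈ 3.6625e+5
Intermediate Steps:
B(D) = -193/(362 + D)
R = 42915973/279 (R = -193/(362 - 641) - 1*(-153820) = -193/(-279) + 153820 = -193*(-1/279) + 153820 = 193/279 + 153820 = 42915973/279 ≈ 1.5382e+5)
(-395972 + R) + X(-780) = (-395972 + 42915973/279) + (-780)² = -67560215/279 + 608400 = 102183385/279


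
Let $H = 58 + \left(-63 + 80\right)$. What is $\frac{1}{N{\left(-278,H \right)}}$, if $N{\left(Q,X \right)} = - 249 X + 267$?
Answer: $- \frac{1}{18408} \approx -5.4324 \cdot 10^{-5}$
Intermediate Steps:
$H = 75$ ($H = 58 + 17 = 75$)
$N{\left(Q,X \right)} = 267 - 249 X$
$\frac{1}{N{\left(-278,H \right)}} = \frac{1}{267 - 18675} = \frac{1}{-18408} = - \frac{1}{18408}$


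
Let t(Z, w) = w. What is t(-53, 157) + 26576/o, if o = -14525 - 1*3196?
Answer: 250511/1611 ≈ 155.50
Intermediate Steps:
o = -17721 (o = -14525 - 3196 = -17721)
t(-53, 157) + 26576/o = 157 + 26576/(-17721) = 157 + 26576*(-1/17721) = 157 - 2416/1611 = 250511/1611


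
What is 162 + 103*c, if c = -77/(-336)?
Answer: 8909/48 ≈ 185.60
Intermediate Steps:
c = 11/48 (c = -77*(-1/336) = 11/48 ≈ 0.22917)
162 + 103*c = 162 + 103*(11/48) = 162 + 1133/48 = 8909/48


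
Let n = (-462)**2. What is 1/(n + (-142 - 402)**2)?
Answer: 1/509380 ≈ 1.9632e-6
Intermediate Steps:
n = 213444
1/(n + (-142 - 402)**2) = 1/(213444 + (-142 - 402)**2) = 1/(213444 + (-544)**2) = 1/(213444 + 295936) = 1/509380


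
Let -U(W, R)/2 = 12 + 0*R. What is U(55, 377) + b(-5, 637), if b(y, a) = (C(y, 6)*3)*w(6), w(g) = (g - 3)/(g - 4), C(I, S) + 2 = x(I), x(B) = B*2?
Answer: -78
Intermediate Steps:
x(B) = 2*B
C(I, S) = -2 + 2*I
w(g) = (-3 + g)/(-4 + g)
U(W, R) = -24 (U(W, R) = -2*(12 + 0*R) = -2*(12 + 0) = -2*12 = -24)
b(y, a) = -9 + 9*y (b(y, a) = ((-2 + 2*y)*3)*((-3 + 6)/(-4 + 6)) = (-6 + 6*y)*(3/2) = -9 + 9*y)
U(55, 377) + b(-5, 637) = -24 + (-9 + 9*(-5)) = -24 + (-9 - 45) = -24 - 54 = -78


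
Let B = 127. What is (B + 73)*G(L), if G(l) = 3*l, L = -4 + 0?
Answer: -2400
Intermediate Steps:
L = -4
(B + 73)*G(L) = (127 + 73)*(3*(-4)) = 200*(-12) = -2400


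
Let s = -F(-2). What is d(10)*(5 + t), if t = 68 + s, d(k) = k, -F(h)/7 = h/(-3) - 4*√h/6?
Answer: 2330/3 - 140*I*√2/3 ≈ 776.67 - 65.997*I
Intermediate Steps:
F(h) = 7*h/3 + 14*√h/3 (F(h) = -7*(h/(-3) - 4*√h/6) = -7*(h*(-⅓) - 4*√h*(⅙)) = -7*(-h/3 - 2*√h/3) = -7*(-2*√h/3 - h/3) = 7*h/3 + 14*√h/3)
s = 14/3 - 14*I*√2/3 (s = -((7/3)*(-2) + 14*√(-2)/3) = -(-14/3 + 14*(I*√2)/3) = -(-14/3 + 14*I*√2/3) = 14/3 - 14*I*√2/3 ≈ 4.6667 - 6.5997*I)
t = 218/3 - 14*I*√2/3 (t = 68 + (14/3 - 14*I*√2/3) = 218/3 - 14*I*√2/3 ≈ 72.667 - 6.5997*I)
d(10)*(5 + t) = 10*(5 + (218/3 - 14*I*√2/3)) = 10*(233/3 - 14*I*√2/3) = 2330/3 - 140*I*√2/3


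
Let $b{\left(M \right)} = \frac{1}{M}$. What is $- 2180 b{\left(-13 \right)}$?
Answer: $\frac{2180}{13} \approx 167.69$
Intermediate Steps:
$- 2180 b{\left(-13 \right)} = - \frac{2180}{-13} = \left(-2180\right) \left(- \frac{1}{13}\right) = \frac{2180}{13}$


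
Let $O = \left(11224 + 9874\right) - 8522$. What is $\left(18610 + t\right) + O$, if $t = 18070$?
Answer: $49256$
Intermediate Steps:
$O = 12576$ ($O = 21098 - 8522 = 12576$)
$\left(18610 + t\right) + O = \left(18610 + 18070\right) + 12576 = 36680 + 12576 = 49256$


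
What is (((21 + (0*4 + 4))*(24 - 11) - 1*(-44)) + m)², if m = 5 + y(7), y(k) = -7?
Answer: 134689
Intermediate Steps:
m = -2 (m = 5 - 7 = -2)
(((21 + (0*4 + 4))*(24 - 11) - 1*(-44)) + m)² = (((21 + (0*4 + 4))*(24 - 11) - 1*(-44)) - 2)² = (((21 + (0 + 4))*13 + 44) - 2)² = (((21 + 4)*13 + 44) - 2)² = ((25*13 + 44) - 2)² = ((325 + 44) - 2)² = (369 - 2)² = 367² = 134689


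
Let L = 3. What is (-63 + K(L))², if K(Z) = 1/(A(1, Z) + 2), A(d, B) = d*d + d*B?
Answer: 142129/36 ≈ 3948.0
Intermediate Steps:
A(d, B) = d² + B*d
K(Z) = 1/(3 + Z) (K(Z) = 1/(1*(Z + 1) + 2) = 1/(1*(1 + Z) + 2) = 1/((1 + Z) + 2) = 1/(3 + Z))
(-63 + K(L))² = (-63 + 1/(3 + 3))² = (-63 + 1/6)² = (-63 + ⅙)² = (-377/6)² = 142129/36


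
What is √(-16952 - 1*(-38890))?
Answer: √21938 ≈ 148.11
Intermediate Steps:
√(-16952 - 1*(-38890)) = √(-16952 + 38890) = √21938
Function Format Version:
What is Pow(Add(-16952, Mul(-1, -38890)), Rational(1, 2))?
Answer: Pow(21938, Rational(1, 2)) ≈ 148.11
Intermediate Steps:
Pow(Add(-16952, Mul(-1, -38890)), Rational(1, 2)) = Pow(Add(-16952, 38890), Rational(1, 2)) = Pow(21938, Rational(1, 2))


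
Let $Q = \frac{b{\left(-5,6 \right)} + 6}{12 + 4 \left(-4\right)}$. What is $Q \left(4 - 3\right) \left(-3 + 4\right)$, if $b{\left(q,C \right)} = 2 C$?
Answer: $- \frac{9}{2} \approx -4.5$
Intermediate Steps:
$Q = - \frac{9}{2}$ ($Q = \frac{2 \cdot 6 + 6}{12 + 4 \left(-4\right)} = \frac{12 + 6}{12 - 16} = \frac{18}{-4} = 18 \left(- \frac{1}{4}\right) = - \frac{9}{2} \approx -4.5$)
$Q \left(4 - 3\right) \left(-3 + 4\right) = - \frac{9 \left(4 - 3\right) \left(-3 + 4\right)}{2} = - \frac{9 \cdot 1 \cdot 1}{2} = \left(- \frac{9}{2}\right) 1 = - \frac{9}{2}$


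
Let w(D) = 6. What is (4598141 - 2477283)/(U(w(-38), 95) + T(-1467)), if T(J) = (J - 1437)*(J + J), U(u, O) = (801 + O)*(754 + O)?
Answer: 1060429/4640520 ≈ 0.22852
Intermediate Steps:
U(u, O) = (754 + O)*(801 + O)
T(J) = 2*J*(-1437 + J) (T(J) = (-1437 + J)*(2*J) = 2*J*(-1437 + J))
(4598141 - 2477283)/(U(w(-38), 95) + T(-1467)) = (4598141 - 2477283)/((603954 + 95² + 1555*95) + 2*(-1467)*(-1437 - 1467)) = 2120858/((603954 + 9025 + 147725) + 2*(-1467)*(-2904)) = 2120858/(760704 + 8520336) = 2120858/9281040 = 2120858*(1/9281040) = 1060429/4640520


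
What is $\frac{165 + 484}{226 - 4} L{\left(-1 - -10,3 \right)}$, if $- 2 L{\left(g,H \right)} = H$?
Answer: $- \frac{649}{148} \approx -4.3851$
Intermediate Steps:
$L{\left(g,H \right)} = - \frac{H}{2}$
$\frac{165 + 484}{226 - 4} L{\left(-1 - -10,3 \right)} = \frac{165 + 484}{226 - 4} \left(\left(- \frac{1}{2}\right) 3\right) = \frac{649}{222} \left(- \frac{3}{2}\right) = - \frac{649}{148}$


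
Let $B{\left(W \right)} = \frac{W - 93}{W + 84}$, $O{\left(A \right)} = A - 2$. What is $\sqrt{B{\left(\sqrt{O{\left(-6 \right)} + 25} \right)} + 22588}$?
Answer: $\frac{\sqrt{1897299 + 22589 \sqrt{17}}}{\sqrt{84 + \sqrt{17}}} \approx 150.29$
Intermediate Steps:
$O{\left(A \right)} = -2 + A$
$B{\left(W \right)} = \frac{-93 + W}{84 + W}$
$\sqrt{B{\left(\sqrt{O{\left(-6 \right)} + 25} \right)} + 22588} = \sqrt{\frac{-93 + \sqrt{\left(-2 - 6\right) + 25}}{84 + \sqrt{\left(-2 - 6\right) + 25}} + 22588} = \sqrt{\frac{-93 + \sqrt{-8 + 25}}{84 + \sqrt{-8 + 25}} + 22588} = \sqrt{\frac{-93 + \sqrt{17}}{84 + \sqrt{17}} + 22588} = \sqrt{22588 + \frac{-93 + \sqrt{17}}{84 + \sqrt{17}}}$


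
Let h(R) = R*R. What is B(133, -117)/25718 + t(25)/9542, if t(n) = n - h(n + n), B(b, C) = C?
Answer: -16192116/61350289 ≈ -0.26393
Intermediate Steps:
h(R) = R²
t(n) = n - 4*n² (t(n) = n - (n + n)² = n - (2*n)² = n - 4*n²)
B(133, -117)/25718 + t(25)/9542 = -117/25718 + (25*(1 - 4*25))/9542 = -117*1/25718 + (25*(1 - 100))*(1/9542) = -117/25718 + (25*(-99))*(1/9542) = -117/25718 - 2475*1/9542 = -117/25718 - 2475/9542 = -16192116/61350289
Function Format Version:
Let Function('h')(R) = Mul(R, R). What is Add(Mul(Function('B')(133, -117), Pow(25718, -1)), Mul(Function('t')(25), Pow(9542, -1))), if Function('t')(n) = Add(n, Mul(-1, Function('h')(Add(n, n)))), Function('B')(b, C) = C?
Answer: Rational(-16192116, 61350289) ≈ -0.26393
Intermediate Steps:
Function('h')(R) = Pow(R, 2)
Function('t')(n) = Add(n, Mul(-4, Pow(n, 2))) (Function('t')(n) = Add(n, Mul(-1, Pow(Add(n, n), 2))) = Add(n, Mul(-1, Pow(Mul(2, n), 2))) = Add(n, Mul(-1, Mul(4, Pow(n, 2)))) = Add(n, Mul(-4, Pow(n, 2))))
Add(Mul(Function('B')(133, -117), Pow(25718, -1)), Mul(Function('t')(25), Pow(9542, -1))) = Add(Mul(-117, Pow(25718, -1)), Mul(Mul(25, Add(1, Mul(-4, 25))), Pow(9542, -1))) = Add(Mul(-117, Rational(1, 25718)), Mul(Mul(25, Add(1, -100)), Rational(1, 9542))) = Add(Rational(-117, 25718), Mul(Mul(25, -99), Rational(1, 9542))) = Add(Rational(-117, 25718), Mul(-2475, Rational(1, 9542))) = Add(Rational(-117, 25718), Rational(-2475, 9542)) = Rational(-16192116, 61350289)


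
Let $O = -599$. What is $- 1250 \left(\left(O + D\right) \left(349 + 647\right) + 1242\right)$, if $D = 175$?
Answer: $526327500$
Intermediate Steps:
$- 1250 \left(\left(O + D\right) \left(349 + 647\right) + 1242\right) = - 1250 \left(\left(-599 + 175\right) \left(349 + 647\right) + 1242\right) = - 1250 \left(\left(-424\right) 996 + 1242\right) = - 1250 \left(-422304 + 1242\right) = \left(-1250\right) \left(-421062\right) = 526327500$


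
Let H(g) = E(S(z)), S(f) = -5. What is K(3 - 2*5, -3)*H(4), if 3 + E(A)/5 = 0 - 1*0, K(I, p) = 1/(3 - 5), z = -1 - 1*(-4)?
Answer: 15/2 ≈ 7.5000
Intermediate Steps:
z = 3 (z = -1 + 4 = 3)
K(I, p) = -½ (K(I, p) = 1/(-2) = -½)
E(A) = -15 (E(A) = -15 + 5*(0 - 1*0) = -15 + 5*(0 + 0) = -15 + 5*0 = -15 + 0 = -15)
H(g) = -15
K(3 - 2*5, -3)*H(4) = -½*(-15) = 15/2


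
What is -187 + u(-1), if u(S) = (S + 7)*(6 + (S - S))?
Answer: -151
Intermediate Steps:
u(S) = 42 + 6*S (u(S) = (7 + S)*(6 + 0) = (7 + S)*6 = 42 + 6*S)
-187 + u(-1) = -187 + (42 + 6*(-1)) = -187 + (42 - 6) = -187 + 36 = -151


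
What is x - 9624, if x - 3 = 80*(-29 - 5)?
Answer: -12341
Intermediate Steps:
x = -2717 (x = 3 + 80*(-29 - 5) = 3 + 80*(-34) = 3 - 2720 = -2717)
x - 9624 = -2717 - 9624 = -12341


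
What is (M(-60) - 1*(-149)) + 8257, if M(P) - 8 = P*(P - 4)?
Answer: 12254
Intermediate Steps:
M(P) = 8 + P*(-4 + P) (M(P) = 8 + P*(P - 4) = 8 + P*(-4 + P))
(M(-60) - 1*(-149)) + 8257 = ((8 + (-60)**2 - 4*(-60)) - 1*(-149)) + 8257 = ((8 + 3600 + 240) + 149) + 8257 = (3848 + 149) + 8257 = 3997 + 8257 = 12254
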